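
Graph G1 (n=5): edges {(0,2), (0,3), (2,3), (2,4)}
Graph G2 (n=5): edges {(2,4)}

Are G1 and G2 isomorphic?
No, not isomorphic

The graphs are NOT isomorphic.

Counting triangles (3-cliques): G1 has 1, G2 has 0.
Triangle count is an isomorphism invariant, so differing triangle counts rule out isomorphism.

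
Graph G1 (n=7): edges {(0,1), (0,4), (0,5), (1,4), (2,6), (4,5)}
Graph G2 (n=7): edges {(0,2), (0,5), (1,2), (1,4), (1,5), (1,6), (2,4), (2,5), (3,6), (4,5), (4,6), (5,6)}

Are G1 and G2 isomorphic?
No, not isomorphic

The graphs are NOT isomorphic.

Degrees in G1: deg(0)=3, deg(1)=2, deg(2)=1, deg(3)=0, deg(4)=3, deg(5)=2, deg(6)=1.
Sorted degree sequence of G1: [3, 3, 2, 2, 1, 1, 0].
Degrees in G2: deg(0)=2, deg(1)=4, deg(2)=4, deg(3)=1, deg(4)=4, deg(5)=5, deg(6)=4.
Sorted degree sequence of G2: [5, 4, 4, 4, 4, 2, 1].
The (sorted) degree sequence is an isomorphism invariant, so since G1 and G2 have different degree sequences they cannot be isomorphic.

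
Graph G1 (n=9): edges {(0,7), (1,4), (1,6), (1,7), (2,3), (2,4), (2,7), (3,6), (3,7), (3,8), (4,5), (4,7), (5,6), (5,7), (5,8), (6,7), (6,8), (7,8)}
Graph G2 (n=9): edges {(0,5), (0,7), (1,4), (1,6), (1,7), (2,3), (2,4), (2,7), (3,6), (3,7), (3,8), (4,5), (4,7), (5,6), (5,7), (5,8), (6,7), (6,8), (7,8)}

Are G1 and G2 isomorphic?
No, not isomorphic

The graphs are NOT isomorphic.

Counting edges: G1 has 18 edge(s); G2 has 19 edge(s).
Edge count is an isomorphism invariant (a bijection on vertices induces a bijection on edges), so differing edge counts rule out isomorphism.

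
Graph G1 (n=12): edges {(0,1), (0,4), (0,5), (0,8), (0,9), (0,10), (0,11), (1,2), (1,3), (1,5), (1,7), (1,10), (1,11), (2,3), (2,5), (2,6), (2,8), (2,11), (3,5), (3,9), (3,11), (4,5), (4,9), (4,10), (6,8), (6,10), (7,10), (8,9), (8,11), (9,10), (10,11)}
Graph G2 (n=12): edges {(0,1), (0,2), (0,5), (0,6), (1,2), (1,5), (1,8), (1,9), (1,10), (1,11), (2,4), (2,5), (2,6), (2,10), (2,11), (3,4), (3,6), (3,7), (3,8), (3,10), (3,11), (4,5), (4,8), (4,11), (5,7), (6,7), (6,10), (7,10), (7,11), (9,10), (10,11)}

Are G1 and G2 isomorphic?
Yes, isomorphic

The graphs are isomorphic.
One valid mapping φ: V(G1) → V(G2): 0→2, 1→10, 2→3, 3→7, 4→0, 5→6, 6→8, 7→9, 8→4, 9→5, 10→1, 11→11

Verify φ preserves adjacency — for each edge of G1, its image is an edge of G2:
  (0,1) → (φ(0),φ(1)) = (2,10) ∈ E(G2) ✓
  (0,4) → (φ(0),φ(4)) = (0,2) ∈ E(G2) ✓
  (0,5) → (φ(0),φ(5)) = (2,6) ∈ E(G2) ✓
  (0,8) → (φ(0),φ(8)) = (2,4) ∈ E(G2) ✓
  (0,9) → (φ(0),φ(9)) = (2,5) ∈ E(G2) ✓
  (0,10) → (φ(0),φ(10)) = (1,2) ∈ E(G2) ✓
  (0,11) → (φ(0),φ(11)) = (2,11) ∈ E(G2) ✓
  (1,2) → (φ(1),φ(2)) = (3,10) ∈ E(G2) ✓
  (1,3) → (φ(1),φ(3)) = (7,10) ∈ E(G2) ✓
  (1,5) → (φ(1),φ(5)) = (6,10) ∈ E(G2) ✓
  (1,7) → (φ(1),φ(7)) = (9,10) ∈ E(G2) ✓
  (1,10) → (φ(1),φ(10)) = (1,10) ∈ E(G2) ✓
  (1,11) → (φ(1),φ(11)) = (10,11) ∈ E(G2) ✓
  (2,3) → (φ(2),φ(3)) = (3,7) ∈ E(G2) ✓
  (2,5) → (φ(2),φ(5)) = (3,6) ∈ E(G2) ✓
  (2,6) → (φ(2),φ(6)) = (3,8) ∈ E(G2) ✓
  (2,8) → (φ(2),φ(8)) = (3,4) ∈ E(G2) ✓
  (2,11) → (φ(2),φ(11)) = (3,11) ∈ E(G2) ✓
  (3,5) → (φ(3),φ(5)) = (6,7) ∈ E(G2) ✓
  (3,9) → (φ(3),φ(9)) = (5,7) ∈ E(G2) ✓
  (3,11) → (φ(3),φ(11)) = (7,11) ∈ E(G2) ✓
  (4,5) → (φ(4),φ(5)) = (0,6) ∈ E(G2) ✓
  (4,9) → (φ(4),φ(9)) = (0,5) ∈ E(G2) ✓
  (4,10) → (φ(4),φ(10)) = (0,1) ∈ E(G2) ✓
  (6,8) → (φ(6),φ(8)) = (4,8) ∈ E(G2) ✓
  (6,10) → (φ(6),φ(10)) = (1,8) ∈ E(G2) ✓
  (7,10) → (φ(7),φ(10)) = (1,9) ∈ E(G2) ✓
  (8,9) → (φ(8),φ(9)) = (4,5) ∈ E(G2) ✓
  (8,11) → (φ(8),φ(11)) = (4,11) ∈ E(G2) ✓
  (9,10) → (φ(9),φ(10)) = (1,5) ∈ E(G2) ✓
  (10,11) → (φ(10),φ(11)) = (1,11) ∈ E(G2) ✓
All 31 edges of G1 map to edges of G2, and |E(G1)| = |E(G2)| = 31, so φ is a bijection on edges as well as vertices. Hence G1 ≅ G2.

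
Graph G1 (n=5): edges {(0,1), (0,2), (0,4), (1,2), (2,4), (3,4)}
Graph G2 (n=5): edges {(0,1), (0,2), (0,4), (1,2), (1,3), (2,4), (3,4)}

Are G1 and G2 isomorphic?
No, not isomorphic

The graphs are NOT isomorphic.

Counting edges: G1 has 6 edge(s); G2 has 7 edge(s).
Edge count is an isomorphism invariant (a bijection on vertices induces a bijection on edges), so differing edge counts rule out isomorphism.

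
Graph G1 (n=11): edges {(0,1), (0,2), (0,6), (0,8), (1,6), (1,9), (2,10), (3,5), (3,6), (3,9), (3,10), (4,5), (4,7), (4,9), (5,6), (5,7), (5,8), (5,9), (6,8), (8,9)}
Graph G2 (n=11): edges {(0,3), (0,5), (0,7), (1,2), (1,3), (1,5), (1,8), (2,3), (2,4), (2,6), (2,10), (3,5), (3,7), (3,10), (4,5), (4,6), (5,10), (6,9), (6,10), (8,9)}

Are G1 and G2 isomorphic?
Yes, isomorphic

The graphs are isomorphic.
One valid mapping φ: V(G1) → V(G2): 0→6, 1→4, 2→9, 3→1, 4→0, 5→3, 6→2, 7→7, 8→10, 9→5, 10→8

Verify φ preserves adjacency — for each edge of G1, its image is an edge of G2:
  (0,1) → (φ(0),φ(1)) = (4,6) ∈ E(G2) ✓
  (0,2) → (φ(0),φ(2)) = (6,9) ∈ E(G2) ✓
  (0,6) → (φ(0),φ(6)) = (2,6) ∈ E(G2) ✓
  (0,8) → (φ(0),φ(8)) = (6,10) ∈ E(G2) ✓
  (1,6) → (φ(1),φ(6)) = (2,4) ∈ E(G2) ✓
  (1,9) → (φ(1),φ(9)) = (4,5) ∈ E(G2) ✓
  (2,10) → (φ(2),φ(10)) = (8,9) ∈ E(G2) ✓
  (3,5) → (φ(3),φ(5)) = (1,3) ∈ E(G2) ✓
  (3,6) → (φ(3),φ(6)) = (1,2) ∈ E(G2) ✓
  (3,9) → (φ(3),φ(9)) = (1,5) ∈ E(G2) ✓
  (3,10) → (φ(3),φ(10)) = (1,8) ∈ E(G2) ✓
  (4,5) → (φ(4),φ(5)) = (0,3) ∈ E(G2) ✓
  (4,7) → (φ(4),φ(7)) = (0,7) ∈ E(G2) ✓
  (4,9) → (φ(4),φ(9)) = (0,5) ∈ E(G2) ✓
  (5,6) → (φ(5),φ(6)) = (2,3) ∈ E(G2) ✓
  (5,7) → (φ(5),φ(7)) = (3,7) ∈ E(G2) ✓
  (5,8) → (φ(5),φ(8)) = (3,10) ∈ E(G2) ✓
  (5,9) → (φ(5),φ(9)) = (3,5) ∈ E(G2) ✓
  (6,8) → (φ(6),φ(8)) = (2,10) ∈ E(G2) ✓
  (8,9) → (φ(8),φ(9)) = (5,10) ∈ E(G2) ✓
All 20 edges of G1 map to edges of G2, and |E(G1)| = |E(G2)| = 20, so φ is a bijection on edges as well as vertices. Hence G1 ≅ G2.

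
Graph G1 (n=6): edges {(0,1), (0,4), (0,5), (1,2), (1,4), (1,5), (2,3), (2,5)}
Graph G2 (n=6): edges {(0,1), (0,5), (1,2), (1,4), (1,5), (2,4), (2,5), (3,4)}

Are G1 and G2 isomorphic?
Yes, isomorphic

The graphs are isomorphic.
One valid mapping φ: V(G1) → V(G2): 0→5, 1→1, 2→4, 3→3, 4→0, 5→2

Verify φ preserves adjacency — for each edge of G1, its image is an edge of G2:
  (0,1) → (φ(0),φ(1)) = (1,5) ∈ E(G2) ✓
  (0,4) → (φ(0),φ(4)) = (0,5) ∈ E(G2) ✓
  (0,5) → (φ(0),φ(5)) = (2,5) ∈ E(G2) ✓
  (1,2) → (φ(1),φ(2)) = (1,4) ∈ E(G2) ✓
  (1,4) → (φ(1),φ(4)) = (0,1) ∈ E(G2) ✓
  (1,5) → (φ(1),φ(5)) = (1,2) ∈ E(G2) ✓
  (2,3) → (φ(2),φ(3)) = (3,4) ∈ E(G2) ✓
  (2,5) → (φ(2),φ(5)) = (2,4) ∈ E(G2) ✓
All 8 edges of G1 map to edges of G2, and |E(G1)| = |E(G2)| = 8, so φ is a bijection on edges as well as vertices. Hence G1 ≅ G2.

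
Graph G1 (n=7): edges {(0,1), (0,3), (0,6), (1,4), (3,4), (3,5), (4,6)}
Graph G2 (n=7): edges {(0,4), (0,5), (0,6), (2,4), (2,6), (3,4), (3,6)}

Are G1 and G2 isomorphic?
Yes, isomorphic

The graphs are isomorphic.
One valid mapping φ: V(G1) → V(G2): 0→6, 1→3, 2→1, 3→0, 4→4, 5→5, 6→2

Verify φ preserves adjacency — for each edge of G1, its image is an edge of G2:
  (0,1) → (φ(0),φ(1)) = (3,6) ∈ E(G2) ✓
  (0,3) → (φ(0),φ(3)) = (0,6) ∈ E(G2) ✓
  (0,6) → (φ(0),φ(6)) = (2,6) ∈ E(G2) ✓
  (1,4) → (φ(1),φ(4)) = (3,4) ∈ E(G2) ✓
  (3,4) → (φ(3),φ(4)) = (0,4) ∈ E(G2) ✓
  (3,5) → (φ(3),φ(5)) = (0,5) ∈ E(G2) ✓
  (4,6) → (φ(4),φ(6)) = (2,4) ∈ E(G2) ✓
All 7 edges of G1 map to edges of G2, and |E(G1)| = |E(G2)| = 7, so φ is a bijection on edges as well as vertices. Hence G1 ≅ G2.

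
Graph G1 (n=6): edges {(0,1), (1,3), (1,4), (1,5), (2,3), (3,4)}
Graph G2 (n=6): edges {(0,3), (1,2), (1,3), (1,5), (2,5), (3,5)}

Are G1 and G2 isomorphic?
No, not isomorphic

The graphs are NOT isomorphic.

Degrees in G1: deg(0)=1, deg(1)=4, deg(2)=1, deg(3)=3, deg(4)=2, deg(5)=1.
Sorted degree sequence of G1: [4, 3, 2, 1, 1, 1].
Degrees in G2: deg(0)=1, deg(1)=3, deg(2)=2, deg(3)=3, deg(4)=0, deg(5)=3.
Sorted degree sequence of G2: [3, 3, 3, 2, 1, 0].
The (sorted) degree sequence is an isomorphism invariant, so since G1 and G2 have different degree sequences they cannot be isomorphic.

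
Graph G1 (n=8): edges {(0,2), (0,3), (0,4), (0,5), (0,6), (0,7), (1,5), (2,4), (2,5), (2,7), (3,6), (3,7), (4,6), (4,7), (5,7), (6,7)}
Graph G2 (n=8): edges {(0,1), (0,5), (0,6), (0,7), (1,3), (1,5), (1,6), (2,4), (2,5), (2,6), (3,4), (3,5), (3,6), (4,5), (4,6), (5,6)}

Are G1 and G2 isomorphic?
Yes, isomorphic

The graphs are isomorphic.
One valid mapping φ: V(G1) → V(G2): 0→5, 1→7, 2→1, 3→2, 4→3, 5→0, 6→4, 7→6

Verify φ preserves adjacency — for each edge of G1, its image is an edge of G2:
  (0,2) → (φ(0),φ(2)) = (1,5) ∈ E(G2) ✓
  (0,3) → (φ(0),φ(3)) = (2,5) ∈ E(G2) ✓
  (0,4) → (φ(0),φ(4)) = (3,5) ∈ E(G2) ✓
  (0,5) → (φ(0),φ(5)) = (0,5) ∈ E(G2) ✓
  (0,6) → (φ(0),φ(6)) = (4,5) ∈ E(G2) ✓
  (0,7) → (φ(0),φ(7)) = (5,6) ∈ E(G2) ✓
  (1,5) → (φ(1),φ(5)) = (0,7) ∈ E(G2) ✓
  (2,4) → (φ(2),φ(4)) = (1,3) ∈ E(G2) ✓
  (2,5) → (φ(2),φ(5)) = (0,1) ∈ E(G2) ✓
  (2,7) → (φ(2),φ(7)) = (1,6) ∈ E(G2) ✓
  (3,6) → (φ(3),φ(6)) = (2,4) ∈ E(G2) ✓
  (3,7) → (φ(3),φ(7)) = (2,6) ∈ E(G2) ✓
  (4,6) → (φ(4),φ(6)) = (3,4) ∈ E(G2) ✓
  (4,7) → (φ(4),φ(7)) = (3,6) ∈ E(G2) ✓
  (5,7) → (φ(5),φ(7)) = (0,6) ∈ E(G2) ✓
  (6,7) → (φ(6),φ(7)) = (4,6) ∈ E(G2) ✓
All 16 edges of G1 map to edges of G2, and |E(G1)| = |E(G2)| = 16, so φ is a bijection on edges as well as vertices. Hence G1 ≅ G2.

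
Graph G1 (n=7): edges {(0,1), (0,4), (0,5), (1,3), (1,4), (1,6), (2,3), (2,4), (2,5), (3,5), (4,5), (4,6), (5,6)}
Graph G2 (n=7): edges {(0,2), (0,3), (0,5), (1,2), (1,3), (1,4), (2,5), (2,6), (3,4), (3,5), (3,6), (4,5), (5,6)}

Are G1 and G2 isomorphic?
Yes, isomorphic

The graphs are isomorphic.
One valid mapping φ: V(G1) → V(G2): 0→0, 1→2, 2→4, 3→1, 4→5, 5→3, 6→6

Verify φ preserves adjacency — for each edge of G1, its image is an edge of G2:
  (0,1) → (φ(0),φ(1)) = (0,2) ∈ E(G2) ✓
  (0,4) → (φ(0),φ(4)) = (0,5) ∈ E(G2) ✓
  (0,5) → (φ(0),φ(5)) = (0,3) ∈ E(G2) ✓
  (1,3) → (φ(1),φ(3)) = (1,2) ∈ E(G2) ✓
  (1,4) → (φ(1),φ(4)) = (2,5) ∈ E(G2) ✓
  (1,6) → (φ(1),φ(6)) = (2,6) ∈ E(G2) ✓
  (2,3) → (φ(2),φ(3)) = (1,4) ∈ E(G2) ✓
  (2,4) → (φ(2),φ(4)) = (4,5) ∈ E(G2) ✓
  (2,5) → (φ(2),φ(5)) = (3,4) ∈ E(G2) ✓
  (3,5) → (φ(3),φ(5)) = (1,3) ∈ E(G2) ✓
  (4,5) → (φ(4),φ(5)) = (3,5) ∈ E(G2) ✓
  (4,6) → (φ(4),φ(6)) = (5,6) ∈ E(G2) ✓
  (5,6) → (φ(5),φ(6)) = (3,6) ∈ E(G2) ✓
All 13 edges of G1 map to edges of G2, and |E(G1)| = |E(G2)| = 13, so φ is a bijection on edges as well as vertices. Hence G1 ≅ G2.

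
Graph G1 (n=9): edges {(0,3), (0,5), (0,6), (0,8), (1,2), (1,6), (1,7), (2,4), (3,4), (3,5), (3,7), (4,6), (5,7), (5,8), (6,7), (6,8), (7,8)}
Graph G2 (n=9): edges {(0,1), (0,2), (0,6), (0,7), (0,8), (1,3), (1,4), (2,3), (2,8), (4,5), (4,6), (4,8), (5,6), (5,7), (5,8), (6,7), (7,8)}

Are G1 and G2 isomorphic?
Yes, isomorphic

The graphs are isomorphic.
One valid mapping φ: V(G1) → V(G2): 0→6, 1→2, 2→3, 3→4, 4→1, 5→5, 6→0, 7→8, 8→7

Verify φ preserves adjacency — for each edge of G1, its image is an edge of G2:
  (0,3) → (φ(0),φ(3)) = (4,6) ∈ E(G2) ✓
  (0,5) → (φ(0),φ(5)) = (5,6) ∈ E(G2) ✓
  (0,6) → (φ(0),φ(6)) = (0,6) ∈ E(G2) ✓
  (0,8) → (φ(0),φ(8)) = (6,7) ∈ E(G2) ✓
  (1,2) → (φ(1),φ(2)) = (2,3) ∈ E(G2) ✓
  (1,6) → (φ(1),φ(6)) = (0,2) ∈ E(G2) ✓
  (1,7) → (φ(1),φ(7)) = (2,8) ∈ E(G2) ✓
  (2,4) → (φ(2),φ(4)) = (1,3) ∈ E(G2) ✓
  (3,4) → (φ(3),φ(4)) = (1,4) ∈ E(G2) ✓
  (3,5) → (φ(3),φ(5)) = (4,5) ∈ E(G2) ✓
  (3,7) → (φ(3),φ(7)) = (4,8) ∈ E(G2) ✓
  (4,6) → (φ(4),φ(6)) = (0,1) ∈ E(G2) ✓
  (5,7) → (φ(5),φ(7)) = (5,8) ∈ E(G2) ✓
  (5,8) → (φ(5),φ(8)) = (5,7) ∈ E(G2) ✓
  (6,7) → (φ(6),φ(7)) = (0,8) ∈ E(G2) ✓
  (6,8) → (φ(6),φ(8)) = (0,7) ∈ E(G2) ✓
  (7,8) → (φ(7),φ(8)) = (7,8) ∈ E(G2) ✓
All 17 edges of G1 map to edges of G2, and |E(G1)| = |E(G2)| = 17, so φ is a bijection on edges as well as vertices. Hence G1 ≅ G2.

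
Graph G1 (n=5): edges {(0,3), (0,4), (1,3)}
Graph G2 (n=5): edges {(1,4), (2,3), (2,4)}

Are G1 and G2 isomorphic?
Yes, isomorphic

The graphs are isomorphic.
One valid mapping φ: V(G1) → V(G2): 0→2, 1→1, 2→0, 3→4, 4→3

Verify φ preserves adjacency — for each edge of G1, its image is an edge of G2:
  (0,3) → (φ(0),φ(3)) = (2,4) ∈ E(G2) ✓
  (0,4) → (φ(0),φ(4)) = (2,3) ∈ E(G2) ✓
  (1,3) → (φ(1),φ(3)) = (1,4) ∈ E(G2) ✓
All 3 edges of G1 map to edges of G2, and |E(G1)| = |E(G2)| = 3, so φ is a bijection on edges as well as vertices. Hence G1 ≅ G2.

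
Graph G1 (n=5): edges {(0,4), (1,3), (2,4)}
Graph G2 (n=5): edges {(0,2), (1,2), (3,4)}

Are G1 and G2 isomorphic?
Yes, isomorphic

The graphs are isomorphic.
One valid mapping φ: V(G1) → V(G2): 0→0, 1→3, 2→1, 3→4, 4→2

Verify φ preserves adjacency — for each edge of G1, its image is an edge of G2:
  (0,4) → (φ(0),φ(4)) = (0,2) ∈ E(G2) ✓
  (1,3) → (φ(1),φ(3)) = (3,4) ∈ E(G2) ✓
  (2,4) → (φ(2),φ(4)) = (1,2) ∈ E(G2) ✓
All 3 edges of G1 map to edges of G2, and |E(G1)| = |E(G2)| = 3, so φ is a bijection on edges as well as vertices. Hence G1 ≅ G2.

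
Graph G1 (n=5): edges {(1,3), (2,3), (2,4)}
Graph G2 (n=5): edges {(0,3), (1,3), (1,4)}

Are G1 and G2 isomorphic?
Yes, isomorphic

The graphs are isomorphic.
One valid mapping φ: V(G1) → V(G2): 0→2, 1→0, 2→1, 3→3, 4→4

Verify φ preserves adjacency — for each edge of G1, its image is an edge of G2:
  (1,3) → (φ(1),φ(3)) = (0,3) ∈ E(G2) ✓
  (2,3) → (φ(2),φ(3)) = (1,3) ∈ E(G2) ✓
  (2,4) → (φ(2),φ(4)) = (1,4) ∈ E(G2) ✓
All 3 edges of G1 map to edges of G2, and |E(G1)| = |E(G2)| = 3, so φ is a bijection on edges as well as vertices. Hence G1 ≅ G2.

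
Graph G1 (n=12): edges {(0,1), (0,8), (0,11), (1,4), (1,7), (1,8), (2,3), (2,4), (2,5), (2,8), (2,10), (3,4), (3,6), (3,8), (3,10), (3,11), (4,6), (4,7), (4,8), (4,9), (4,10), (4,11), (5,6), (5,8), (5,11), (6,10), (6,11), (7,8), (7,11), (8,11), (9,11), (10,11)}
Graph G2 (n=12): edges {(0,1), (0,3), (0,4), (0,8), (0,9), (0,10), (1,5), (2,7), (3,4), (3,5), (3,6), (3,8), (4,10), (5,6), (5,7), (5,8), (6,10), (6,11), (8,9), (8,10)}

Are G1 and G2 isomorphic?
No, not isomorphic

The graphs are NOT isomorphic.

Degrees in G1: deg(0)=3, deg(1)=4, deg(2)=5, deg(3)=6, deg(4)=9, deg(5)=4, deg(6)=5, deg(7)=4, deg(8)=8, deg(9)=2, deg(10)=5, deg(11)=9.
Sorted degree sequence of G1: [9, 9, 8, 6, 5, 5, 5, 4, 4, 4, 3, 2].
Degrees in G2: deg(0)=6, deg(1)=2, deg(2)=1, deg(3)=5, deg(4)=3, deg(5)=5, deg(6)=4, deg(7)=2, deg(8)=5, deg(9)=2, deg(10)=4, deg(11)=1.
Sorted degree sequence of G2: [6, 5, 5, 5, 4, 4, 3, 2, 2, 2, 1, 1].
The (sorted) degree sequence is an isomorphism invariant, so since G1 and G2 have different degree sequences they cannot be isomorphic.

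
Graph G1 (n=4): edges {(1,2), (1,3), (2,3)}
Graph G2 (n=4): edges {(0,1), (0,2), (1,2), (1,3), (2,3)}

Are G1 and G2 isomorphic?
No, not isomorphic

The graphs are NOT isomorphic.

Counting triangles (3-cliques): G1 has 1, G2 has 2.
Triangle count is an isomorphism invariant, so differing triangle counts rule out isomorphism.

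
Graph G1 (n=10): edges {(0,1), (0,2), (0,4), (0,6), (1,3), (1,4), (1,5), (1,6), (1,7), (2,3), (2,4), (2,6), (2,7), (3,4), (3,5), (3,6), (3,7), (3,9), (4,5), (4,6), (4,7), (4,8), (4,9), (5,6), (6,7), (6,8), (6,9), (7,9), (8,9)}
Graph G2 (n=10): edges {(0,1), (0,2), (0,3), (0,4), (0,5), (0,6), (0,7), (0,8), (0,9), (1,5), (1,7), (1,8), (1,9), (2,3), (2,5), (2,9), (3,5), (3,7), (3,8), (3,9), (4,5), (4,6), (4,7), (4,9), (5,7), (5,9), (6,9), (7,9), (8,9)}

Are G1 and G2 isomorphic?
Yes, isomorphic

The graphs are isomorphic.
One valid mapping φ: V(G1) → V(G2): 0→8, 1→3, 2→1, 3→5, 4→9, 5→2, 6→0, 7→7, 8→6, 9→4

Verify φ preserves adjacency — for each edge of G1, its image is an edge of G2:
  (0,1) → (φ(0),φ(1)) = (3,8) ∈ E(G2) ✓
  (0,2) → (φ(0),φ(2)) = (1,8) ∈ E(G2) ✓
  (0,4) → (φ(0),φ(4)) = (8,9) ∈ E(G2) ✓
  (0,6) → (φ(0),φ(6)) = (0,8) ∈ E(G2) ✓
  (1,3) → (φ(1),φ(3)) = (3,5) ∈ E(G2) ✓
  (1,4) → (φ(1),φ(4)) = (3,9) ∈ E(G2) ✓
  (1,5) → (φ(1),φ(5)) = (2,3) ∈ E(G2) ✓
  (1,6) → (φ(1),φ(6)) = (0,3) ∈ E(G2) ✓
  (1,7) → (φ(1),φ(7)) = (3,7) ∈ E(G2) ✓
  (2,3) → (φ(2),φ(3)) = (1,5) ∈ E(G2) ✓
  (2,4) → (φ(2),φ(4)) = (1,9) ∈ E(G2) ✓
  (2,6) → (φ(2),φ(6)) = (0,1) ∈ E(G2) ✓
  (2,7) → (φ(2),φ(7)) = (1,7) ∈ E(G2) ✓
  (3,4) → (φ(3),φ(4)) = (5,9) ∈ E(G2) ✓
  (3,5) → (φ(3),φ(5)) = (2,5) ∈ E(G2) ✓
  (3,6) → (φ(3),φ(6)) = (0,5) ∈ E(G2) ✓
  (3,7) → (φ(3),φ(7)) = (5,7) ∈ E(G2) ✓
  (3,9) → (φ(3),φ(9)) = (4,5) ∈ E(G2) ✓
  (4,5) → (φ(4),φ(5)) = (2,9) ∈ E(G2) ✓
  (4,6) → (φ(4),φ(6)) = (0,9) ∈ E(G2) ✓
  (4,7) → (φ(4),φ(7)) = (7,9) ∈ E(G2) ✓
  (4,8) → (φ(4),φ(8)) = (6,9) ∈ E(G2) ✓
  (4,9) → (φ(4),φ(9)) = (4,9) ∈ E(G2) ✓
  (5,6) → (φ(5),φ(6)) = (0,2) ∈ E(G2) ✓
  (6,7) → (φ(6),φ(7)) = (0,7) ∈ E(G2) ✓
  (6,8) → (φ(6),φ(8)) = (0,6) ∈ E(G2) ✓
  (6,9) → (φ(6),φ(9)) = (0,4) ∈ E(G2) ✓
  (7,9) → (φ(7),φ(9)) = (4,7) ∈ E(G2) ✓
  (8,9) → (φ(8),φ(9)) = (4,6) ∈ E(G2) ✓
All 29 edges of G1 map to edges of G2, and |E(G1)| = |E(G2)| = 29, so φ is a bijection on edges as well as vertices. Hence G1 ≅ G2.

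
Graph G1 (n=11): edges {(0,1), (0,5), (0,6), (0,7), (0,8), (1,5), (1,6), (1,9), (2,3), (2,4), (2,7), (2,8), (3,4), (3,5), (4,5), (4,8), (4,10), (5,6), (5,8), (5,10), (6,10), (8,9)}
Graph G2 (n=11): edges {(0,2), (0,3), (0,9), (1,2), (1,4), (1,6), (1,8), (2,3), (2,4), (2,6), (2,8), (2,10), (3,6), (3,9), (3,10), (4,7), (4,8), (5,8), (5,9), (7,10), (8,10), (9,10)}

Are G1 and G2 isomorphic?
Yes, isomorphic

The graphs are isomorphic.
One valid mapping φ: V(G1) → V(G2): 0→8, 1→4, 2→9, 3→0, 4→3, 5→2, 6→1, 7→5, 8→10, 9→7, 10→6

Verify φ preserves adjacency — for each edge of G1, its image is an edge of G2:
  (0,1) → (φ(0),φ(1)) = (4,8) ∈ E(G2) ✓
  (0,5) → (φ(0),φ(5)) = (2,8) ∈ E(G2) ✓
  (0,6) → (φ(0),φ(6)) = (1,8) ∈ E(G2) ✓
  (0,7) → (φ(0),φ(7)) = (5,8) ∈ E(G2) ✓
  (0,8) → (φ(0),φ(8)) = (8,10) ∈ E(G2) ✓
  (1,5) → (φ(1),φ(5)) = (2,4) ∈ E(G2) ✓
  (1,6) → (φ(1),φ(6)) = (1,4) ∈ E(G2) ✓
  (1,9) → (φ(1),φ(9)) = (4,7) ∈ E(G2) ✓
  (2,3) → (φ(2),φ(3)) = (0,9) ∈ E(G2) ✓
  (2,4) → (φ(2),φ(4)) = (3,9) ∈ E(G2) ✓
  (2,7) → (φ(2),φ(7)) = (5,9) ∈ E(G2) ✓
  (2,8) → (φ(2),φ(8)) = (9,10) ∈ E(G2) ✓
  (3,4) → (φ(3),φ(4)) = (0,3) ∈ E(G2) ✓
  (3,5) → (φ(3),φ(5)) = (0,2) ∈ E(G2) ✓
  (4,5) → (φ(4),φ(5)) = (2,3) ∈ E(G2) ✓
  (4,8) → (φ(4),φ(8)) = (3,10) ∈ E(G2) ✓
  (4,10) → (φ(4),φ(10)) = (3,6) ∈ E(G2) ✓
  (5,6) → (φ(5),φ(6)) = (1,2) ∈ E(G2) ✓
  (5,8) → (φ(5),φ(8)) = (2,10) ∈ E(G2) ✓
  (5,10) → (φ(5),φ(10)) = (2,6) ∈ E(G2) ✓
  (6,10) → (φ(6),φ(10)) = (1,6) ∈ E(G2) ✓
  (8,9) → (φ(8),φ(9)) = (7,10) ∈ E(G2) ✓
All 22 edges of G1 map to edges of G2, and |E(G1)| = |E(G2)| = 22, so φ is a bijection on edges as well as vertices. Hence G1 ≅ G2.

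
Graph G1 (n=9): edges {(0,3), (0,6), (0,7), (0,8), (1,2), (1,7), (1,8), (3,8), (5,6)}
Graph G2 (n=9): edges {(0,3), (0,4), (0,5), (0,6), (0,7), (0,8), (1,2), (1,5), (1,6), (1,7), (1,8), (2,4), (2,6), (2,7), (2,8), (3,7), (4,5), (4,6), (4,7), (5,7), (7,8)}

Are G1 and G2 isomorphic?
No, not isomorphic

The graphs are NOT isomorphic.

Counting triangles (3-cliques): G1 has 1, G2 has 15.
Triangle count is an isomorphism invariant, so differing triangle counts rule out isomorphism.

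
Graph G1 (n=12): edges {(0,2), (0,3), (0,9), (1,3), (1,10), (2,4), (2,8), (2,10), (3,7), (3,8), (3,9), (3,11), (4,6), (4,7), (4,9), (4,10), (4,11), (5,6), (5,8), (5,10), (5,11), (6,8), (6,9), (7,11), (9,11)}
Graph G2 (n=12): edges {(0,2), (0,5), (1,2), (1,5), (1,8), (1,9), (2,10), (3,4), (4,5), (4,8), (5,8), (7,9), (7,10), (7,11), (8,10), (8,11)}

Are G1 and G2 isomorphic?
No, not isomorphic

The graphs are NOT isomorphic.

Connected components of G1: 1 component(s) with vertex sets [[0, 1, 2, 3, 4, 5, 6, 7, 8, 9, 10, 11]], sizes [12].
Connected components of G2: 2 component(s) with vertex sets [[6], [0, 1, 2, 3, 4, 5, 7, 8, 9, 10, 11]], sizes [1, 11].
The number of connected components (and the multiset of component sizes) is an isomorphism invariant — an isomorphism maps each component of G1 bijectively onto a component of G2. Since G1 has 1 component(s) and G2 has 2, they cannot be isomorphic.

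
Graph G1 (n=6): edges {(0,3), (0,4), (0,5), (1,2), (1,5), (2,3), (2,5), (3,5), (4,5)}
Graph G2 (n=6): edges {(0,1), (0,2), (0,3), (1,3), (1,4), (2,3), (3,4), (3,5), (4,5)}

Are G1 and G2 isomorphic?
Yes, isomorphic

The graphs are isomorphic.
One valid mapping φ: V(G1) → V(G2): 0→4, 1→2, 2→0, 3→1, 4→5, 5→3

Verify φ preserves adjacency — for each edge of G1, its image is an edge of G2:
  (0,3) → (φ(0),φ(3)) = (1,4) ∈ E(G2) ✓
  (0,4) → (φ(0),φ(4)) = (4,5) ∈ E(G2) ✓
  (0,5) → (φ(0),φ(5)) = (3,4) ∈ E(G2) ✓
  (1,2) → (φ(1),φ(2)) = (0,2) ∈ E(G2) ✓
  (1,5) → (φ(1),φ(5)) = (2,3) ∈ E(G2) ✓
  (2,3) → (φ(2),φ(3)) = (0,1) ∈ E(G2) ✓
  (2,5) → (φ(2),φ(5)) = (0,3) ∈ E(G2) ✓
  (3,5) → (φ(3),φ(5)) = (1,3) ∈ E(G2) ✓
  (4,5) → (φ(4),φ(5)) = (3,5) ∈ E(G2) ✓
All 9 edges of G1 map to edges of G2, and |E(G1)| = |E(G2)| = 9, so φ is a bijection on edges as well as vertices. Hence G1 ≅ G2.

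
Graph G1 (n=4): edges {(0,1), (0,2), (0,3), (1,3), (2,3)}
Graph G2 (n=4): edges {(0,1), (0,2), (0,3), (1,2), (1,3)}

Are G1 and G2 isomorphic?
Yes, isomorphic

The graphs are isomorphic.
One valid mapping φ: V(G1) → V(G2): 0→0, 1→2, 2→3, 3→1

Verify φ preserves adjacency — for each edge of G1, its image is an edge of G2:
  (0,1) → (φ(0),φ(1)) = (0,2) ∈ E(G2) ✓
  (0,2) → (φ(0),φ(2)) = (0,3) ∈ E(G2) ✓
  (0,3) → (φ(0),φ(3)) = (0,1) ∈ E(G2) ✓
  (1,3) → (φ(1),φ(3)) = (1,2) ∈ E(G2) ✓
  (2,3) → (φ(2),φ(3)) = (1,3) ∈ E(G2) ✓
All 5 edges of G1 map to edges of G2, and |E(G1)| = |E(G2)| = 5, so φ is a bijection on edges as well as vertices. Hence G1 ≅ G2.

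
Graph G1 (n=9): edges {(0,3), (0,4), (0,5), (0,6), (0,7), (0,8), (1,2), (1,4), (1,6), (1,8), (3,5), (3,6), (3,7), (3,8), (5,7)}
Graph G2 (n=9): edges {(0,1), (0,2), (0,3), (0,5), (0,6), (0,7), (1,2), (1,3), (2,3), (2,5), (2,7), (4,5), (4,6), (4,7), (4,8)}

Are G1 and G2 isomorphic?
Yes, isomorphic

The graphs are isomorphic.
One valid mapping φ: V(G1) → V(G2): 0→0, 1→4, 2→8, 3→2, 4→6, 5→1, 6→7, 7→3, 8→5

Verify φ preserves adjacency — for each edge of G1, its image is an edge of G2:
  (0,3) → (φ(0),φ(3)) = (0,2) ∈ E(G2) ✓
  (0,4) → (φ(0),φ(4)) = (0,6) ∈ E(G2) ✓
  (0,5) → (φ(0),φ(5)) = (0,1) ∈ E(G2) ✓
  (0,6) → (φ(0),φ(6)) = (0,7) ∈ E(G2) ✓
  (0,7) → (φ(0),φ(7)) = (0,3) ∈ E(G2) ✓
  (0,8) → (φ(0),φ(8)) = (0,5) ∈ E(G2) ✓
  (1,2) → (φ(1),φ(2)) = (4,8) ∈ E(G2) ✓
  (1,4) → (φ(1),φ(4)) = (4,6) ∈ E(G2) ✓
  (1,6) → (φ(1),φ(6)) = (4,7) ∈ E(G2) ✓
  (1,8) → (φ(1),φ(8)) = (4,5) ∈ E(G2) ✓
  (3,5) → (φ(3),φ(5)) = (1,2) ∈ E(G2) ✓
  (3,6) → (φ(3),φ(6)) = (2,7) ∈ E(G2) ✓
  (3,7) → (φ(3),φ(7)) = (2,3) ∈ E(G2) ✓
  (3,8) → (φ(3),φ(8)) = (2,5) ∈ E(G2) ✓
  (5,7) → (φ(5),φ(7)) = (1,3) ∈ E(G2) ✓
All 15 edges of G1 map to edges of G2, and |E(G1)| = |E(G2)| = 15, so φ is a bijection on edges as well as vertices. Hence G1 ≅ G2.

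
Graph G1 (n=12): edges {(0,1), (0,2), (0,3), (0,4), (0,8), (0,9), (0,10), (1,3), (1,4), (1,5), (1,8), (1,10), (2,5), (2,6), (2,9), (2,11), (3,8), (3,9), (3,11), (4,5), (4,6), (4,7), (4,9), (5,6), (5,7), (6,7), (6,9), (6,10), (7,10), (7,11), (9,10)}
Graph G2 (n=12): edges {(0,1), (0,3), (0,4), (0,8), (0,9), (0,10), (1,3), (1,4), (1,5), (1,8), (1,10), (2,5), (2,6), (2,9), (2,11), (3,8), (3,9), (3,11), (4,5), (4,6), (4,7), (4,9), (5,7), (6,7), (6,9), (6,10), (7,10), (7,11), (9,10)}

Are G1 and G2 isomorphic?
No, not isomorphic

The graphs are NOT isomorphic.

Counting edges: G1 has 31 edge(s); G2 has 29 edge(s).
Edge count is an isomorphism invariant (a bijection on vertices induces a bijection on edges), so differing edge counts rule out isomorphism.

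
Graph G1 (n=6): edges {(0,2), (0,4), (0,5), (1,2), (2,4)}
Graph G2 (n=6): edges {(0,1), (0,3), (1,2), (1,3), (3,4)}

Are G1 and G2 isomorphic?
Yes, isomorphic

The graphs are isomorphic.
One valid mapping φ: V(G1) → V(G2): 0→1, 1→4, 2→3, 3→5, 4→0, 5→2

Verify φ preserves adjacency — for each edge of G1, its image is an edge of G2:
  (0,2) → (φ(0),φ(2)) = (1,3) ∈ E(G2) ✓
  (0,4) → (φ(0),φ(4)) = (0,1) ∈ E(G2) ✓
  (0,5) → (φ(0),φ(5)) = (1,2) ∈ E(G2) ✓
  (1,2) → (φ(1),φ(2)) = (3,4) ∈ E(G2) ✓
  (2,4) → (φ(2),φ(4)) = (0,3) ∈ E(G2) ✓
All 5 edges of G1 map to edges of G2, and |E(G1)| = |E(G2)| = 5, so φ is a bijection on edges as well as vertices. Hence G1 ≅ G2.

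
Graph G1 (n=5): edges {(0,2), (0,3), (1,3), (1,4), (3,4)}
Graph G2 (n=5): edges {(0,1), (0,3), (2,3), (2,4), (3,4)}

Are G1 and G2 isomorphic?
Yes, isomorphic

The graphs are isomorphic.
One valid mapping φ: V(G1) → V(G2): 0→0, 1→4, 2→1, 3→3, 4→2

Verify φ preserves adjacency — for each edge of G1, its image is an edge of G2:
  (0,2) → (φ(0),φ(2)) = (0,1) ∈ E(G2) ✓
  (0,3) → (φ(0),φ(3)) = (0,3) ∈ E(G2) ✓
  (1,3) → (φ(1),φ(3)) = (3,4) ∈ E(G2) ✓
  (1,4) → (φ(1),φ(4)) = (2,4) ∈ E(G2) ✓
  (3,4) → (φ(3),φ(4)) = (2,3) ∈ E(G2) ✓
All 5 edges of G1 map to edges of G2, and |E(G1)| = |E(G2)| = 5, so φ is a bijection on edges as well as vertices. Hence G1 ≅ G2.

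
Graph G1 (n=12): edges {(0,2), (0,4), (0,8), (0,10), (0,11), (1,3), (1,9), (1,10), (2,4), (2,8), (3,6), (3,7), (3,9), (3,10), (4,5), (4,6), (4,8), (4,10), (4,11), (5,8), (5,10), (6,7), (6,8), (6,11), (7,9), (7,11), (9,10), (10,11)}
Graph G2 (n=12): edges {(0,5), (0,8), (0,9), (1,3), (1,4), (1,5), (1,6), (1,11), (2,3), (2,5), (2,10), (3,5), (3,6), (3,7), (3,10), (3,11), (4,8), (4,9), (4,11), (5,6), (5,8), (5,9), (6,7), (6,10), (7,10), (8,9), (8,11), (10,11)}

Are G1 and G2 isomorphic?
Yes, isomorphic

The graphs are isomorphic.
One valid mapping φ: V(G1) → V(G2): 0→6, 1→0, 2→7, 3→8, 4→3, 5→2, 6→11, 7→4, 8→10, 9→9, 10→5, 11→1

Verify φ preserves adjacency — for each edge of G1, its image is an edge of G2:
  (0,2) → (φ(0),φ(2)) = (6,7) ∈ E(G2) ✓
  (0,4) → (φ(0),φ(4)) = (3,6) ∈ E(G2) ✓
  (0,8) → (φ(0),φ(8)) = (6,10) ∈ E(G2) ✓
  (0,10) → (φ(0),φ(10)) = (5,6) ∈ E(G2) ✓
  (0,11) → (φ(0),φ(11)) = (1,6) ∈ E(G2) ✓
  (1,3) → (φ(1),φ(3)) = (0,8) ∈ E(G2) ✓
  (1,9) → (φ(1),φ(9)) = (0,9) ∈ E(G2) ✓
  (1,10) → (φ(1),φ(10)) = (0,5) ∈ E(G2) ✓
  (2,4) → (φ(2),φ(4)) = (3,7) ∈ E(G2) ✓
  (2,8) → (φ(2),φ(8)) = (7,10) ∈ E(G2) ✓
  (3,6) → (φ(3),φ(6)) = (8,11) ∈ E(G2) ✓
  (3,7) → (φ(3),φ(7)) = (4,8) ∈ E(G2) ✓
  (3,9) → (φ(3),φ(9)) = (8,9) ∈ E(G2) ✓
  (3,10) → (φ(3),φ(10)) = (5,8) ∈ E(G2) ✓
  (4,5) → (φ(4),φ(5)) = (2,3) ∈ E(G2) ✓
  (4,6) → (φ(4),φ(6)) = (3,11) ∈ E(G2) ✓
  (4,8) → (φ(4),φ(8)) = (3,10) ∈ E(G2) ✓
  (4,10) → (φ(4),φ(10)) = (3,5) ∈ E(G2) ✓
  (4,11) → (φ(4),φ(11)) = (1,3) ∈ E(G2) ✓
  (5,8) → (φ(5),φ(8)) = (2,10) ∈ E(G2) ✓
  (5,10) → (φ(5),φ(10)) = (2,5) ∈ E(G2) ✓
  (6,7) → (φ(6),φ(7)) = (4,11) ∈ E(G2) ✓
  (6,8) → (φ(6),φ(8)) = (10,11) ∈ E(G2) ✓
  (6,11) → (φ(6),φ(11)) = (1,11) ∈ E(G2) ✓
  (7,9) → (φ(7),φ(9)) = (4,9) ∈ E(G2) ✓
  (7,11) → (φ(7),φ(11)) = (1,4) ∈ E(G2) ✓
  (9,10) → (φ(9),φ(10)) = (5,9) ∈ E(G2) ✓
  (10,11) → (φ(10),φ(11)) = (1,5) ∈ E(G2) ✓
All 28 edges of G1 map to edges of G2, and |E(G1)| = |E(G2)| = 28, so φ is a bijection on edges as well as vertices. Hence G1 ≅ G2.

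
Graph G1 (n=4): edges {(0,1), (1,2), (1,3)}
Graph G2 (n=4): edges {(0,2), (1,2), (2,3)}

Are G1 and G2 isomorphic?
Yes, isomorphic

The graphs are isomorphic.
One valid mapping φ: V(G1) → V(G2): 0→3, 1→2, 2→1, 3→0

Verify φ preserves adjacency — for each edge of G1, its image is an edge of G2:
  (0,1) → (φ(0),φ(1)) = (2,3) ∈ E(G2) ✓
  (1,2) → (φ(1),φ(2)) = (1,2) ∈ E(G2) ✓
  (1,3) → (φ(1),φ(3)) = (0,2) ∈ E(G2) ✓
All 3 edges of G1 map to edges of G2, and |E(G1)| = |E(G2)| = 3, so φ is a bijection on edges as well as vertices. Hence G1 ≅ G2.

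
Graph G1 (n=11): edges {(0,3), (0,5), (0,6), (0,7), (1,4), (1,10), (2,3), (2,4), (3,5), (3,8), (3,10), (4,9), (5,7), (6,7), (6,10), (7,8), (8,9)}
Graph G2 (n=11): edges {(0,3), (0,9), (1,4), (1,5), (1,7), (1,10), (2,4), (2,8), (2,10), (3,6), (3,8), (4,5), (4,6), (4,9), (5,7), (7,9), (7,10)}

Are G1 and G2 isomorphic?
Yes, isomorphic

The graphs are isomorphic.
One valid mapping φ: V(G1) → V(G2): 0→1, 1→8, 2→6, 3→4, 4→3, 5→5, 6→10, 7→7, 8→9, 9→0, 10→2

Verify φ preserves adjacency — for each edge of G1, its image is an edge of G2:
  (0,3) → (φ(0),φ(3)) = (1,4) ∈ E(G2) ✓
  (0,5) → (φ(0),φ(5)) = (1,5) ∈ E(G2) ✓
  (0,6) → (φ(0),φ(6)) = (1,10) ∈ E(G2) ✓
  (0,7) → (φ(0),φ(7)) = (1,7) ∈ E(G2) ✓
  (1,4) → (φ(1),φ(4)) = (3,8) ∈ E(G2) ✓
  (1,10) → (φ(1),φ(10)) = (2,8) ∈ E(G2) ✓
  (2,3) → (φ(2),φ(3)) = (4,6) ∈ E(G2) ✓
  (2,4) → (φ(2),φ(4)) = (3,6) ∈ E(G2) ✓
  (3,5) → (φ(3),φ(5)) = (4,5) ∈ E(G2) ✓
  (3,8) → (φ(3),φ(8)) = (4,9) ∈ E(G2) ✓
  (3,10) → (φ(3),φ(10)) = (2,4) ∈ E(G2) ✓
  (4,9) → (φ(4),φ(9)) = (0,3) ∈ E(G2) ✓
  (5,7) → (φ(5),φ(7)) = (5,7) ∈ E(G2) ✓
  (6,7) → (φ(6),φ(7)) = (7,10) ∈ E(G2) ✓
  (6,10) → (φ(6),φ(10)) = (2,10) ∈ E(G2) ✓
  (7,8) → (φ(7),φ(8)) = (7,9) ∈ E(G2) ✓
  (8,9) → (φ(8),φ(9)) = (0,9) ∈ E(G2) ✓
All 17 edges of G1 map to edges of G2, and |E(G1)| = |E(G2)| = 17, so φ is a bijection on edges as well as vertices. Hence G1 ≅ G2.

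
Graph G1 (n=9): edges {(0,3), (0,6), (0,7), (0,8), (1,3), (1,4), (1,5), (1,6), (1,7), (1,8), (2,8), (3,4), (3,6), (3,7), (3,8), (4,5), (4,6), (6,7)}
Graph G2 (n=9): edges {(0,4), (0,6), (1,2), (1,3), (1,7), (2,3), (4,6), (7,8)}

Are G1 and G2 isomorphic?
No, not isomorphic

The graphs are NOT isomorphic.

Connected components of G1: 1 component(s) with vertex sets [[0, 1, 2, 3, 4, 5, 6, 7, 8]], sizes [9].
Connected components of G2: 3 component(s) with vertex sets [[5], [0, 4, 6], [1, 2, 3, 7, 8]], sizes [1, 3, 5].
The number of connected components (and the multiset of component sizes) is an isomorphism invariant — an isomorphism maps each component of G1 bijectively onto a component of G2. Since G1 has 1 component(s) and G2 has 3, they cannot be isomorphic.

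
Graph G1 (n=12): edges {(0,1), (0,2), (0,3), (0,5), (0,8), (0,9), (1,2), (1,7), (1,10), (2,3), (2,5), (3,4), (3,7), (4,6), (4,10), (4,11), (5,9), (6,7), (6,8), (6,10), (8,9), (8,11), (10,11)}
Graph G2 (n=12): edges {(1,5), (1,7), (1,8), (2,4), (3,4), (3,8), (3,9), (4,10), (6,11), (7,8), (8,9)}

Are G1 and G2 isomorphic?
No, not isomorphic

The graphs are NOT isomorphic.

Connected components of G1: 1 component(s) with vertex sets [[0, 1, 2, 3, 4, 5, 6, 7, 8, 9, 10, 11]], sizes [12].
Connected components of G2: 3 component(s) with vertex sets [[0], [6, 11], [1, 2, 3, 4, 5, 7, 8, 9, 10]], sizes [1, 2, 9].
The number of connected components (and the multiset of component sizes) is an isomorphism invariant — an isomorphism maps each component of G1 bijectively onto a component of G2. Since G1 has 1 component(s) and G2 has 3, they cannot be isomorphic.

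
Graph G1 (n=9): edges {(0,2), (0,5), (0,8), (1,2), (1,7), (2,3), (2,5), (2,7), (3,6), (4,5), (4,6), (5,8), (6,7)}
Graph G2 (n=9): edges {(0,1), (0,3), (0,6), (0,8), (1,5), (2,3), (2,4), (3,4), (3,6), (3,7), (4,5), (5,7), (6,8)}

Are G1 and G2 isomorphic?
Yes, isomorphic

The graphs are isomorphic.
One valid mapping φ: V(G1) → V(G2): 0→6, 1→2, 2→3, 3→7, 4→1, 5→0, 6→5, 7→4, 8→8

Verify φ preserves adjacency — for each edge of G1, its image is an edge of G2:
  (0,2) → (φ(0),φ(2)) = (3,6) ∈ E(G2) ✓
  (0,5) → (φ(0),φ(5)) = (0,6) ∈ E(G2) ✓
  (0,8) → (φ(0),φ(8)) = (6,8) ∈ E(G2) ✓
  (1,2) → (φ(1),φ(2)) = (2,3) ∈ E(G2) ✓
  (1,7) → (φ(1),φ(7)) = (2,4) ∈ E(G2) ✓
  (2,3) → (φ(2),φ(3)) = (3,7) ∈ E(G2) ✓
  (2,5) → (φ(2),φ(5)) = (0,3) ∈ E(G2) ✓
  (2,7) → (φ(2),φ(7)) = (3,4) ∈ E(G2) ✓
  (3,6) → (φ(3),φ(6)) = (5,7) ∈ E(G2) ✓
  (4,5) → (φ(4),φ(5)) = (0,1) ∈ E(G2) ✓
  (4,6) → (φ(4),φ(6)) = (1,5) ∈ E(G2) ✓
  (5,8) → (φ(5),φ(8)) = (0,8) ∈ E(G2) ✓
  (6,7) → (φ(6),φ(7)) = (4,5) ∈ E(G2) ✓
All 13 edges of G1 map to edges of G2, and |E(G1)| = |E(G2)| = 13, so φ is a bijection on edges as well as vertices. Hence G1 ≅ G2.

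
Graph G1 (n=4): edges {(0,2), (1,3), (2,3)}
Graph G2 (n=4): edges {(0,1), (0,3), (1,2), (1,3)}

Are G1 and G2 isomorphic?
No, not isomorphic

The graphs are NOT isomorphic.

Counting triangles (3-cliques): G1 has 0, G2 has 1.
Triangle count is an isomorphism invariant, so differing triangle counts rule out isomorphism.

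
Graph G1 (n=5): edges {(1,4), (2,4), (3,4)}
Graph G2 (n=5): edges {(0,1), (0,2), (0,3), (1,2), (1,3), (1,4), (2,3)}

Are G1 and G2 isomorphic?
No, not isomorphic

The graphs are NOT isomorphic.

Connected components of G1: 2 component(s) with vertex sets [[0], [1, 2, 3, 4]], sizes [1, 4].
Connected components of G2: 1 component(s) with vertex sets [[0, 1, 2, 3, 4]], sizes [5].
The number of connected components (and the multiset of component sizes) is an isomorphism invariant — an isomorphism maps each component of G1 bijectively onto a component of G2. Since G1 has 2 component(s) and G2 has 1, they cannot be isomorphic.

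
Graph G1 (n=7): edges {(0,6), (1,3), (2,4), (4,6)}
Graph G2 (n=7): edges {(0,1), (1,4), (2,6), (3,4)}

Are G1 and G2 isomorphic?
Yes, isomorphic

The graphs are isomorphic.
One valid mapping φ: V(G1) → V(G2): 0→3, 1→6, 2→0, 3→2, 4→1, 5→5, 6→4

Verify φ preserves adjacency — for each edge of G1, its image is an edge of G2:
  (0,6) → (φ(0),φ(6)) = (3,4) ∈ E(G2) ✓
  (1,3) → (φ(1),φ(3)) = (2,6) ∈ E(G2) ✓
  (2,4) → (φ(2),φ(4)) = (0,1) ∈ E(G2) ✓
  (4,6) → (φ(4),φ(6)) = (1,4) ∈ E(G2) ✓
All 4 edges of G1 map to edges of G2, and |E(G1)| = |E(G2)| = 4, so φ is a bijection on edges as well as vertices. Hence G1 ≅ G2.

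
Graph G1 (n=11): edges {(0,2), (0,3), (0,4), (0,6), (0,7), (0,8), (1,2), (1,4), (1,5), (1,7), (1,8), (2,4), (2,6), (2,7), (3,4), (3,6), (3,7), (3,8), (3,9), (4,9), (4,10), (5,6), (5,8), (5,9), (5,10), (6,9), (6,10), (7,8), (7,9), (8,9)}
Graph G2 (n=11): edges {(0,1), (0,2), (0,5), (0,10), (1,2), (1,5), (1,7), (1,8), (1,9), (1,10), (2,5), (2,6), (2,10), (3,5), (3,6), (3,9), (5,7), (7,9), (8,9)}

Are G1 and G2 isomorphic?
No, not isomorphic

The graphs are NOT isomorphic.

Connected components of G1: 1 component(s) with vertex sets [[0, 1, 2, 3, 4, 5, 6, 7, 8, 9, 10]], sizes [11].
Connected components of G2: 2 component(s) with vertex sets [[4], [0, 1, 2, 3, 5, 6, 7, 8, 9, 10]], sizes [1, 10].
The number of connected components (and the multiset of component sizes) is an isomorphism invariant — an isomorphism maps each component of G1 bijectively onto a component of G2. Since G1 has 1 component(s) and G2 has 2, they cannot be isomorphic.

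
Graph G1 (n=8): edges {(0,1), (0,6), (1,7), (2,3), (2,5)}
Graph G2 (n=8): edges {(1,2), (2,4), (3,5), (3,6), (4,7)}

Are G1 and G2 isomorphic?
Yes, isomorphic

The graphs are isomorphic.
One valid mapping φ: V(G1) → V(G2): 0→2, 1→4, 2→3, 3→5, 4→0, 5→6, 6→1, 7→7

Verify φ preserves adjacency — for each edge of G1, its image is an edge of G2:
  (0,1) → (φ(0),φ(1)) = (2,4) ∈ E(G2) ✓
  (0,6) → (φ(0),φ(6)) = (1,2) ∈ E(G2) ✓
  (1,7) → (φ(1),φ(7)) = (4,7) ∈ E(G2) ✓
  (2,3) → (φ(2),φ(3)) = (3,5) ∈ E(G2) ✓
  (2,5) → (φ(2),φ(5)) = (3,6) ∈ E(G2) ✓
All 5 edges of G1 map to edges of G2, and |E(G1)| = |E(G2)| = 5, so φ is a bijection on edges as well as vertices. Hence G1 ≅ G2.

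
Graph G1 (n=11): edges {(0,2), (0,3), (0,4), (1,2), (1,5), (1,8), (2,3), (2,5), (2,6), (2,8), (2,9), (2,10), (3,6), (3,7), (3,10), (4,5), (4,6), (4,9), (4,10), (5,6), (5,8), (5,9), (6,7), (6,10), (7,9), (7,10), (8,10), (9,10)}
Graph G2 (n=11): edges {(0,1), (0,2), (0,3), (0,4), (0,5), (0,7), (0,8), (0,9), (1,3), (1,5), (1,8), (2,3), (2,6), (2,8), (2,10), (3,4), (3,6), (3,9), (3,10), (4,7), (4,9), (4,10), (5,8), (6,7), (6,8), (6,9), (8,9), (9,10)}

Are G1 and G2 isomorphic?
Yes, isomorphic

The graphs are isomorphic.
One valid mapping φ: V(G1) → V(G2): 0→7, 1→5, 2→0, 3→4, 4→6, 5→8, 6→9, 7→10, 8→1, 9→2, 10→3

Verify φ preserves adjacency — for each edge of G1, its image is an edge of G2:
  (0,2) → (φ(0),φ(2)) = (0,7) ∈ E(G2) ✓
  (0,3) → (φ(0),φ(3)) = (4,7) ∈ E(G2) ✓
  (0,4) → (φ(0),φ(4)) = (6,7) ∈ E(G2) ✓
  (1,2) → (φ(1),φ(2)) = (0,5) ∈ E(G2) ✓
  (1,5) → (φ(1),φ(5)) = (5,8) ∈ E(G2) ✓
  (1,8) → (φ(1),φ(8)) = (1,5) ∈ E(G2) ✓
  (2,3) → (φ(2),φ(3)) = (0,4) ∈ E(G2) ✓
  (2,5) → (φ(2),φ(5)) = (0,8) ∈ E(G2) ✓
  (2,6) → (φ(2),φ(6)) = (0,9) ∈ E(G2) ✓
  (2,8) → (φ(2),φ(8)) = (0,1) ∈ E(G2) ✓
  (2,9) → (φ(2),φ(9)) = (0,2) ∈ E(G2) ✓
  (2,10) → (φ(2),φ(10)) = (0,3) ∈ E(G2) ✓
  (3,6) → (φ(3),φ(6)) = (4,9) ∈ E(G2) ✓
  (3,7) → (φ(3),φ(7)) = (4,10) ∈ E(G2) ✓
  (3,10) → (φ(3),φ(10)) = (3,4) ∈ E(G2) ✓
  (4,5) → (φ(4),φ(5)) = (6,8) ∈ E(G2) ✓
  (4,6) → (φ(4),φ(6)) = (6,9) ∈ E(G2) ✓
  (4,9) → (φ(4),φ(9)) = (2,6) ∈ E(G2) ✓
  (4,10) → (φ(4),φ(10)) = (3,6) ∈ E(G2) ✓
  (5,6) → (φ(5),φ(6)) = (8,9) ∈ E(G2) ✓
  (5,8) → (φ(5),φ(8)) = (1,8) ∈ E(G2) ✓
  (5,9) → (φ(5),φ(9)) = (2,8) ∈ E(G2) ✓
  (6,7) → (φ(6),φ(7)) = (9,10) ∈ E(G2) ✓
  (6,10) → (φ(6),φ(10)) = (3,9) ∈ E(G2) ✓
  (7,9) → (φ(7),φ(9)) = (2,10) ∈ E(G2) ✓
  (7,10) → (φ(7),φ(10)) = (3,10) ∈ E(G2) ✓
  (8,10) → (φ(8),φ(10)) = (1,3) ∈ E(G2) ✓
  (9,10) → (φ(9),φ(10)) = (2,3) ∈ E(G2) ✓
All 28 edges of G1 map to edges of G2, and |E(G1)| = |E(G2)| = 28, so φ is a bijection on edges as well as vertices. Hence G1 ≅ G2.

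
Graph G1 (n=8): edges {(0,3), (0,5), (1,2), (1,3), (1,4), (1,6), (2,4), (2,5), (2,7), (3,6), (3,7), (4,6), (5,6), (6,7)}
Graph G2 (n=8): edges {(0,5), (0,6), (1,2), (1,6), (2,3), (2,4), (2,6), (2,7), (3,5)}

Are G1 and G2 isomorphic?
No, not isomorphic

The graphs are NOT isomorphic.

Degrees in G1: deg(0)=2, deg(1)=4, deg(2)=4, deg(3)=4, deg(4)=3, deg(5)=3, deg(6)=5, deg(7)=3.
Sorted degree sequence of G1: [5, 4, 4, 4, 3, 3, 3, 2].
Degrees in G2: deg(0)=2, deg(1)=2, deg(2)=5, deg(3)=2, deg(4)=1, deg(5)=2, deg(6)=3, deg(7)=1.
Sorted degree sequence of G2: [5, 3, 2, 2, 2, 2, 1, 1].
The (sorted) degree sequence is an isomorphism invariant, so since G1 and G2 have different degree sequences they cannot be isomorphic.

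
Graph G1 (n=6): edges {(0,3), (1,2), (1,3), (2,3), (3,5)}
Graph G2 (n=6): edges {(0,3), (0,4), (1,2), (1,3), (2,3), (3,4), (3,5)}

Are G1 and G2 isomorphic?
No, not isomorphic

The graphs are NOT isomorphic.

Counting edges: G1 has 5 edge(s); G2 has 7 edge(s).
Edge count is an isomorphism invariant (a bijection on vertices induces a bijection on edges), so differing edge counts rule out isomorphism.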